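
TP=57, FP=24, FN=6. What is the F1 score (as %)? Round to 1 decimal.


Precision = TP / (TP + FP) = 57 / 81 = 0.7037
Recall = TP / (TP + FN) = 57 / 63 = 0.9048
F1 = 2 * P * R / (P + R)
= 2 * 0.7037 * 0.9048 / (0.7037 + 0.9048)
= 1.2734 / 1.6085
= 0.7917
As percentage: 79.2%

79.2


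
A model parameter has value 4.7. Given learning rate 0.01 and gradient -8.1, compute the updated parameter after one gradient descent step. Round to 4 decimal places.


w_new = w_old - lr * gradient
= 4.7 - 0.01 * -8.1
= 4.7 - (-0.081)
= 4.7810

4.7810


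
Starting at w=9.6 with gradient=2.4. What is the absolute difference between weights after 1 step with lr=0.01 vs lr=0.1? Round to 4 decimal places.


With lr=0.01: w_new = 9.6 - 0.01 * 2.4 = 9.576
With lr=0.1: w_new = 9.6 - 0.1 * 2.4 = 9.36
Absolute difference = |9.576 - 9.36|
= 0.2160

0.2160


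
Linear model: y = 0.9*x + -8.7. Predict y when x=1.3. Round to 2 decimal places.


y = 0.9 * 1.3 + (-8.7)
= 1.17 + (-8.7)
= -7.53

-7.53


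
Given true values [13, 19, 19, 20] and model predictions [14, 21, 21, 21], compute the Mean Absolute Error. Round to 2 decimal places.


Absolute errors: [1, 2, 2, 1]
Sum of absolute errors = 6
MAE = 6 / 4 = 1.50

1.50


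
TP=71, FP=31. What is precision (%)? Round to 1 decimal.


Precision = TP / (TP + FP) * 100
= 71 / (71 + 31)
= 71 / 102
= 0.6961
= 69.6%

69.6


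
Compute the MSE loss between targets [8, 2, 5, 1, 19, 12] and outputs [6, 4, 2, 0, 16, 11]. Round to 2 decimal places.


Differences: [2, -2, 3, 1, 3, 1]
Squared errors: [4, 4, 9, 1, 9, 1]
Sum of squared errors = 28
MSE = 28 / 6 = 4.67

4.67


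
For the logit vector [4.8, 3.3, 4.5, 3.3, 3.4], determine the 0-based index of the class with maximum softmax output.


Softmax is a monotonic transformation, so it preserves the argmax.
We need to find the index of the maximum logit.
Index 0: 4.8
Index 1: 3.3
Index 2: 4.5
Index 3: 3.3
Index 4: 3.4
Maximum logit = 4.8 at index 0

0


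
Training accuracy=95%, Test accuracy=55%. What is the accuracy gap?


Gap = train_accuracy - test_accuracy
= 95 - 55
= 40%
This large gap strongly indicates overfitting.

40


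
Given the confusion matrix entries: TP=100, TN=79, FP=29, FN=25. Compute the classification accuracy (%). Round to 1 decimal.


Accuracy = (TP + TN) / (TP + TN + FP + FN) * 100
= (100 + 79) / (100 + 79 + 29 + 25)
= 179 / 233
= 0.7682
= 76.8%

76.8


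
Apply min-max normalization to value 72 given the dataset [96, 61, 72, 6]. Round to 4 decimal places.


Min = 6, Max = 96
Range = 96 - 6 = 90
Scaled = (x - min) / (max - min)
= (72 - 6) / 90
= 66 / 90
= 0.7333

0.7333


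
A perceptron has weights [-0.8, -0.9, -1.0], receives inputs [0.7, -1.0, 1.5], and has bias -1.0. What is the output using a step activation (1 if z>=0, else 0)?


z = w . x + b
= -0.8*0.7 + -0.9*-1.0 + -1.0*1.5 + -1.0
= -0.56 + 0.9 + -1.5 + -1.0
= -1.16 + -1.0
= -2.16
Since z = -2.16 < 0, output = 0

0


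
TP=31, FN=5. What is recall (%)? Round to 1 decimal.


Recall = TP / (TP + FN) * 100
= 31 / (31 + 5)
= 31 / 36
= 0.8611
= 86.1%

86.1


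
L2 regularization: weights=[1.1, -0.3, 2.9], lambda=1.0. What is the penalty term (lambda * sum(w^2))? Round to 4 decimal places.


Squaring each weight:
1.1^2 = 1.21
(-0.3)^2 = 0.09
2.9^2 = 8.41
Sum of squares = 9.71
Penalty = 1.0 * 9.71 = 9.7100

9.7100


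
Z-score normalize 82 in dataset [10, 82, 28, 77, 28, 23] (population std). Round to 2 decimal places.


Mean = (10 + 82 + 28 + 77 + 28 + 23) / 6 = 41.3333
Variance = sum((x_i - mean)^2) / n = 766.5556
Std = sqrt(766.5556) = 27.6867
Z = (x - mean) / std
= (82 - 41.3333) / 27.6867
= 40.6667 / 27.6867
= 1.47

1.47


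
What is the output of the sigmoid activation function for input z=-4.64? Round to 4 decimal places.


sigmoid(z) = 1 / (1 + exp(-z))
exp(-(-4.64)) = exp(4.64) = 103.5443
1 + 103.5443 = 104.5443
1 / 104.5443 = 0.0096

0.0096


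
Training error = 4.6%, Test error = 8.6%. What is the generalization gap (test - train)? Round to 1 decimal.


Generalization gap = test_error - train_error
= 8.6 - 4.6
= 4.0%
A moderate gap.

4.0


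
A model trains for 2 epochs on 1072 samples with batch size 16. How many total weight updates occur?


Iterations per epoch = 1072 / 16 = 67
Total updates = iterations_per_epoch * epochs
= 67 * 2
= 134

134


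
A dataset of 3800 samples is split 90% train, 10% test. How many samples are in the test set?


Train samples = 3800 * 90% = 3420
Test samples = 3800 - 3420
= 380

380


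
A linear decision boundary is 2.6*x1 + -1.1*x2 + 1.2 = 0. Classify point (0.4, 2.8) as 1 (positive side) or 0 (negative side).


Compute 2.6 * 0.4 + -1.1 * 2.8 + 1.2
= 1.04 + -3.08 + 1.2
= -0.84
Since -0.84 < 0, the point is on the negative side.

0


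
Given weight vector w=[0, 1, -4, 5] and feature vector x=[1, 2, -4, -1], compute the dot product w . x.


Element-wise products:
0 * 1 = 0
1 * 2 = 2
-4 * -4 = 16
5 * -1 = -5
Sum = 0 + 2 + 16 + -5
= 13

13


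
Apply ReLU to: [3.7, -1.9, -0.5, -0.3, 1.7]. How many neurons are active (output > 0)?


ReLU(x) = max(0, x) for each element:
ReLU(3.7) = 3.7
ReLU(-1.9) = 0
ReLU(-0.5) = 0
ReLU(-0.3) = 0
ReLU(1.7) = 1.7
Active neurons (>0): 2

2


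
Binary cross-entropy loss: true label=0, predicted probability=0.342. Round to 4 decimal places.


For y=0: Loss = -log(1-p)
= -log(1 - 0.342)
= -log(0.658)
= -(-0.4186)
= 0.4186

0.4186


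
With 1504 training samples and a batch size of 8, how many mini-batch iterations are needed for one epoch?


Iterations per epoch = dataset_size / batch_size
= 1504 / 8
= 188

188


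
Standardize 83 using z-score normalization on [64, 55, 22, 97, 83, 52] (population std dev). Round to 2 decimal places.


Mean = (64 + 55 + 22 + 97 + 83 + 52) / 6 = 62.1667
Variance = sum((x_i - mean)^2) / n = 569.8056
Std = sqrt(569.8056) = 23.8706
Z = (x - mean) / std
= (83 - 62.1667) / 23.8706
= 20.8333 / 23.8706
= 0.87

0.87


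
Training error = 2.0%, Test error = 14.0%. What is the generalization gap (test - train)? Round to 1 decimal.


Generalization gap = test_error - train_error
= 14.0 - 2.0
= 12.0%
A large gap suggests overfitting.

12.0


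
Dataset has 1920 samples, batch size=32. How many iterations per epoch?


Iterations per epoch = dataset_size / batch_size
= 1920 / 32
= 60

60


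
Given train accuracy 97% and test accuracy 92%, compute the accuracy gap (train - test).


Gap = train_accuracy - test_accuracy
= 97 - 92
= 5%
This moderate gap may indicate mild overfitting.

5


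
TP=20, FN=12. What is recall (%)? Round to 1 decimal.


Recall = TP / (TP + FN) * 100
= 20 / (20 + 12)
= 20 / 32
= 0.625
= 62.5%

62.5


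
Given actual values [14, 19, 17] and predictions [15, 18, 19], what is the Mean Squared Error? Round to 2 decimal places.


Differences: [-1, 1, -2]
Squared errors: [1, 1, 4]
Sum of squared errors = 6
MSE = 6 / 3 = 2.00

2.00


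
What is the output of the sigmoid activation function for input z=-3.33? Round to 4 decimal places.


sigmoid(z) = 1 / (1 + exp(-z))
exp(-(-3.33)) = exp(3.33) = 27.9383
1 + 27.9383 = 28.9383
1 / 28.9383 = 0.0346

0.0346


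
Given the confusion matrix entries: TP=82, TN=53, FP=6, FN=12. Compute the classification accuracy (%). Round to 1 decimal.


Accuracy = (TP + TN) / (TP + TN + FP + FN) * 100
= (82 + 53) / (82 + 53 + 6 + 12)
= 135 / 153
= 0.8824
= 88.2%

88.2


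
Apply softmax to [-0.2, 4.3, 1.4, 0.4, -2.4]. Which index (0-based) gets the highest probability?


Softmax is a monotonic transformation, so it preserves the argmax.
We need to find the index of the maximum logit.
Index 0: -0.2
Index 1: 4.3
Index 2: 1.4
Index 3: 0.4
Index 4: -2.4
Maximum logit = 4.3 at index 1

1


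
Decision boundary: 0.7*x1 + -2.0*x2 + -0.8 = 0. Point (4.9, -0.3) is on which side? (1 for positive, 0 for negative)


Compute 0.7 * 4.9 + -2.0 * -0.3 + -0.8
= 3.43 + 0.6 + -0.8
= 3.23
Since 3.23 >= 0, the point is on the positive side.

1


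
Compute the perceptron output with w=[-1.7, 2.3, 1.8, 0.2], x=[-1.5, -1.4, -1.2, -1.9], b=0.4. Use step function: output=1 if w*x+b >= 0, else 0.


z = w . x + b
= -1.7*-1.5 + 2.3*-1.4 + 1.8*-1.2 + 0.2*-1.9 + 0.4
= 2.55 + -3.22 + -2.16 + -0.38 + 0.4
= -3.21 + 0.4
= -2.81
Since z = -2.81 < 0, output = 0

0


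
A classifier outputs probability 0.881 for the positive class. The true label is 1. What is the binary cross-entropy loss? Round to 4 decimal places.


For y=1: Loss = -log(p)
= -log(0.881)
= -(-0.1267)
= 0.1267

0.1267


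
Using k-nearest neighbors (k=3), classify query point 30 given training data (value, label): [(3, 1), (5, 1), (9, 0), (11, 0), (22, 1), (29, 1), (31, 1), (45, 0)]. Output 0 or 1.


Distances from query 30:
Point 29 (class 1): distance = 1
Point 31 (class 1): distance = 1
Point 22 (class 1): distance = 8
K=3 nearest neighbors: classes = [1, 1, 1]
Votes for class 1: 3 / 3
Majority vote => class 1

1


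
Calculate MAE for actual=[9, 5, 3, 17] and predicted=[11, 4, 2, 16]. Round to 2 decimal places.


Absolute errors: [2, 1, 1, 1]
Sum of absolute errors = 5
MAE = 5 / 4 = 1.25

1.25


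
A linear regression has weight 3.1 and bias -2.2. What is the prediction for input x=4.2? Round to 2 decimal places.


y = 3.1 * 4.2 + (-2.2)
= 13.02 + (-2.2)
= 10.82

10.82


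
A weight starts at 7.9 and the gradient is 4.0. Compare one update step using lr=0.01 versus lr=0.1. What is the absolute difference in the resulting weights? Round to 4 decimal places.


With lr=0.01: w_new = 7.9 - 0.01 * 4.0 = 7.86
With lr=0.1: w_new = 7.9 - 0.1 * 4.0 = 7.5
Absolute difference = |7.86 - 7.5|
= 0.3600

0.3600


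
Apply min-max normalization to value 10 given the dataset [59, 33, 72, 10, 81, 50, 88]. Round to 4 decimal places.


Min = 10, Max = 88
Range = 88 - 10 = 78
Scaled = (x - min) / (max - min)
= (10 - 10) / 78
= 0 / 78
= 0.0000

0.0000


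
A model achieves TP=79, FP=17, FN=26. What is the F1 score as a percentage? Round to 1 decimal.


Precision = TP / (TP + FP) = 79 / 96 = 0.8229
Recall = TP / (TP + FN) = 79 / 105 = 0.7524
F1 = 2 * P * R / (P + R)
= 2 * 0.8229 * 0.7524 / (0.8229 + 0.7524)
= 1.2383 / 1.5753
= 0.7861
As percentage: 78.6%

78.6


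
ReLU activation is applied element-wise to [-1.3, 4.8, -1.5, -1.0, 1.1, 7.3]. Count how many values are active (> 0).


ReLU(x) = max(0, x) for each element:
ReLU(-1.3) = 0
ReLU(4.8) = 4.8
ReLU(-1.5) = 0
ReLU(-1.0) = 0
ReLU(1.1) = 1.1
ReLU(7.3) = 7.3
Active neurons (>0): 3

3


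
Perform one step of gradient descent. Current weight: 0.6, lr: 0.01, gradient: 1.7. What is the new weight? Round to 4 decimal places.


w_new = w_old - lr * gradient
= 0.6 - 0.01 * 1.7
= 0.6 - (0.017)
= 0.5830

0.5830


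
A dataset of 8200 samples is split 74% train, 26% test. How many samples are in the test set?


Train samples = 8200 * 74% = 6068
Test samples = 8200 - 6068
= 2132

2132


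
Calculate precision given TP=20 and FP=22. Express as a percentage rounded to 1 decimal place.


Precision = TP / (TP + FP) * 100
= 20 / (20 + 22)
= 20 / 42
= 0.4762
= 47.6%

47.6


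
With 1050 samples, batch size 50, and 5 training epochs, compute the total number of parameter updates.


Iterations per epoch = 1050 / 50 = 21
Total updates = iterations_per_epoch * epochs
= 21 * 5
= 105

105


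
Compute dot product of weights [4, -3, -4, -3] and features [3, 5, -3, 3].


Element-wise products:
4 * 3 = 12
-3 * 5 = -15
-4 * -3 = 12
-3 * 3 = -9
Sum = 12 + -15 + 12 + -9
= 0

0


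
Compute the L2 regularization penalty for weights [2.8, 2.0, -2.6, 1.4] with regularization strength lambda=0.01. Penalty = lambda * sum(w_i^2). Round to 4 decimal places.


Squaring each weight:
2.8^2 = 7.84
2.0^2 = 4.0
(-2.6)^2 = 6.76
1.4^2 = 1.96
Sum of squares = 20.56
Penalty = 0.01 * 20.56 = 0.2056

0.2056


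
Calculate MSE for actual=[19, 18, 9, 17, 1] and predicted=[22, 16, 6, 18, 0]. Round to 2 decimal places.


Differences: [-3, 2, 3, -1, 1]
Squared errors: [9, 4, 9, 1, 1]
Sum of squared errors = 24
MSE = 24 / 5 = 4.80

4.80


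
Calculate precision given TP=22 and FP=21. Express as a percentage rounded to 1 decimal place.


Precision = TP / (TP + FP) * 100
= 22 / (22 + 21)
= 22 / 43
= 0.5116
= 51.2%

51.2


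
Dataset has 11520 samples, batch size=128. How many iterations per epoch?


Iterations per epoch = dataset_size / batch_size
= 11520 / 128
= 90

90


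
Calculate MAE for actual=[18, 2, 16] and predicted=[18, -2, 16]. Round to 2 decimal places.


Absolute errors: [0, 4, 0]
Sum of absolute errors = 4
MAE = 4 / 3 = 1.33

1.33


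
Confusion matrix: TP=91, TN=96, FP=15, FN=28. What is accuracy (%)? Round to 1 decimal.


Accuracy = (TP + TN) / (TP + TN + FP + FN) * 100
= (91 + 96) / (91 + 96 + 15 + 28)
= 187 / 230
= 0.813
= 81.3%

81.3


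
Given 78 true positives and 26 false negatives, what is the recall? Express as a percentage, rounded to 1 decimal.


Recall = TP / (TP + FN) * 100
= 78 / (78 + 26)
= 78 / 104
= 0.75
= 75.0%

75.0


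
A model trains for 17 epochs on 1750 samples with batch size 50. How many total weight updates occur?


Iterations per epoch = 1750 / 50 = 35
Total updates = iterations_per_epoch * epochs
= 35 * 17
= 595

595


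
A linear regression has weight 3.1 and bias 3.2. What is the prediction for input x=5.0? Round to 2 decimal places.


y = 3.1 * 5.0 + (3.2)
= 15.5 + (3.2)
= 18.70

18.70


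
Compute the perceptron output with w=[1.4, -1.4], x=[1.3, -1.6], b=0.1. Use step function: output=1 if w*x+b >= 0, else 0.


z = w . x + b
= 1.4*1.3 + -1.4*-1.6 + 0.1
= 1.82 + 2.24 + 0.1
= 4.06 + 0.1
= 4.16
Since z = 4.16 >= 0, output = 1

1


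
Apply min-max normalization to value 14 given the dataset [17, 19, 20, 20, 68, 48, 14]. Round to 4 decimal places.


Min = 14, Max = 68
Range = 68 - 14 = 54
Scaled = (x - min) / (max - min)
= (14 - 14) / 54
= 0 / 54
= 0.0000

0.0000


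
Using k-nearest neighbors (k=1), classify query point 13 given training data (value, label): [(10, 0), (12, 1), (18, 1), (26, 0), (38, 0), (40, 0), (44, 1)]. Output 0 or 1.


Distances from query 13:
Point 12 (class 1): distance = 1
K=1 nearest neighbors: classes = [1]
Votes for class 1: 1 / 1
Majority vote => class 1

1


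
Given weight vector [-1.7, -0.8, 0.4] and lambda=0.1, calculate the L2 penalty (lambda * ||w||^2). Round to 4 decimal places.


Squaring each weight:
(-1.7)^2 = 2.89
(-0.8)^2 = 0.64
0.4^2 = 0.16
Sum of squares = 3.69
Penalty = 0.1 * 3.69 = 0.3690

0.3690


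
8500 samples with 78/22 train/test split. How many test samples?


Train samples = 8500 * 78% = 6630
Test samples = 8500 - 6630
= 1870

1870


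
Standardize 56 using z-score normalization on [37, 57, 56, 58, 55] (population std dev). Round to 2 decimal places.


Mean = (37 + 57 + 56 + 58 + 55) / 5 = 52.6
Variance = sum((x_i - mean)^2) / n = 61.84
Std = sqrt(61.84) = 7.8638
Z = (x - mean) / std
= (56 - 52.6) / 7.8638
= 3.4 / 7.8638
= 0.43

0.43


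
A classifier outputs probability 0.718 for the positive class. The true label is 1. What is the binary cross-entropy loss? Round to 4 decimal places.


For y=1: Loss = -log(p)
= -log(0.718)
= -(-0.3313)
= 0.3313

0.3313


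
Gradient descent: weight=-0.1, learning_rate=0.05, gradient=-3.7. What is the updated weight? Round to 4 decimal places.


w_new = w_old - lr * gradient
= -0.1 - 0.05 * -3.7
= -0.1 - (-0.185)
= 0.0850

0.0850


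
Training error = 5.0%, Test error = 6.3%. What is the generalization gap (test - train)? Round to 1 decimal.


Generalization gap = test_error - train_error
= 6.3 - 5.0
= 1.3%
A small gap suggests good generalization.

1.3


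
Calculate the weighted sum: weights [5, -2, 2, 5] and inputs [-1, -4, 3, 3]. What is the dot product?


Element-wise products:
5 * -1 = -5
-2 * -4 = 8
2 * 3 = 6
5 * 3 = 15
Sum = -5 + 8 + 6 + 15
= 24

24


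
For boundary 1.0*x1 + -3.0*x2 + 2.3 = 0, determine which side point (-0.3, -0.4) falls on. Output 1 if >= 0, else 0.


Compute 1.0 * -0.3 + -3.0 * -0.4 + 2.3
= -0.3 + 1.2 + 2.3
= 3.2
Since 3.2 >= 0, the point is on the positive side.

1


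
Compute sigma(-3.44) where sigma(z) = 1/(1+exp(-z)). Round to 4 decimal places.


sigmoid(z) = 1 / (1 + exp(-z))
exp(-(-3.44)) = exp(3.44) = 31.187
1 + 31.187 = 32.187
1 / 32.187 = 0.0311

0.0311


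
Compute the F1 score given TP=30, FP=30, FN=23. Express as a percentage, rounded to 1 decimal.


Precision = TP / (TP + FP) = 30 / 60 = 0.5
Recall = TP / (TP + FN) = 30 / 53 = 0.566
F1 = 2 * P * R / (P + R)
= 2 * 0.5 * 0.566 / (0.5 + 0.566)
= 0.566 / 1.066
= 0.531
As percentage: 53.1%

53.1


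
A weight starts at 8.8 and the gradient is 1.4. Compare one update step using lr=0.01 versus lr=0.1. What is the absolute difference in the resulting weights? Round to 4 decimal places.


With lr=0.01: w_new = 8.8 - 0.01 * 1.4 = 8.786
With lr=0.1: w_new = 8.8 - 0.1 * 1.4 = 8.66
Absolute difference = |8.786 - 8.66|
= 0.1260

0.1260


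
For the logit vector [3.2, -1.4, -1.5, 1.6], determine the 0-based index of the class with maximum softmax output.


Softmax is a monotonic transformation, so it preserves the argmax.
We need to find the index of the maximum logit.
Index 0: 3.2
Index 1: -1.4
Index 2: -1.5
Index 3: 1.6
Maximum logit = 3.2 at index 0

0


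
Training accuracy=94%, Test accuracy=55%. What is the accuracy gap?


Gap = train_accuracy - test_accuracy
= 94 - 55
= 39%
This large gap strongly indicates overfitting.

39


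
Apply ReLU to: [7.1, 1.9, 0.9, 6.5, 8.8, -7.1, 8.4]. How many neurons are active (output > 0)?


ReLU(x) = max(0, x) for each element:
ReLU(7.1) = 7.1
ReLU(1.9) = 1.9
ReLU(0.9) = 0.9
ReLU(6.5) = 6.5
ReLU(8.8) = 8.8
ReLU(-7.1) = 0
ReLU(8.4) = 8.4
Active neurons (>0): 6

6


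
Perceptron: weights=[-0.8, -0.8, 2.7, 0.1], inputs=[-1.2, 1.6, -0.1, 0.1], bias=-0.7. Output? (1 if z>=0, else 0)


z = w . x + b
= -0.8*-1.2 + -0.8*1.6 + 2.7*-0.1 + 0.1*0.1 + -0.7
= 0.96 + -1.28 + -0.27 + 0.01 + -0.7
= -0.58 + -0.7
= -1.28
Since z = -1.28 < 0, output = 0

0


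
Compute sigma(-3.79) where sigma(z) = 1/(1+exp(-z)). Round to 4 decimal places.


sigmoid(z) = 1 / (1 + exp(-z))
exp(-(-3.79)) = exp(3.79) = 44.2564
1 + 44.2564 = 45.2564
1 / 45.2564 = 0.0221

0.0221


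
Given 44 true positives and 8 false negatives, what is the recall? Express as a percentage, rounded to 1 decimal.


Recall = TP / (TP + FN) * 100
= 44 / (44 + 8)
= 44 / 52
= 0.8462
= 84.6%

84.6


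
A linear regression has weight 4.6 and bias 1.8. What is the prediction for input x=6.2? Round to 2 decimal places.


y = 4.6 * 6.2 + (1.8)
= 28.52 + (1.8)
= 30.32

30.32


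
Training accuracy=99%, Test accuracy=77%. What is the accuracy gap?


Gap = train_accuracy - test_accuracy
= 99 - 77
= 22%
This large gap strongly indicates overfitting.

22


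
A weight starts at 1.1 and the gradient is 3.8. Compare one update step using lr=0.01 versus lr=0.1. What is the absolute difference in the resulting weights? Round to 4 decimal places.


With lr=0.01: w_new = 1.1 - 0.01 * 3.8 = 1.062
With lr=0.1: w_new = 1.1 - 0.1 * 3.8 = 0.72
Absolute difference = |1.062 - 0.72|
= 0.3420

0.3420


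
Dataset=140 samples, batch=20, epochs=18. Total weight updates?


Iterations per epoch = 140 / 20 = 7
Total updates = iterations_per_epoch * epochs
= 7 * 18
= 126

126


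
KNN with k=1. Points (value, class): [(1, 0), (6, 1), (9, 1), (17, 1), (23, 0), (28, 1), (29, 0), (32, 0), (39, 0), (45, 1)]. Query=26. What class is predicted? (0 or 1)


Distances from query 26:
Point 28 (class 1): distance = 2
K=1 nearest neighbors: classes = [1]
Votes for class 1: 1 / 1
Majority vote => class 1

1


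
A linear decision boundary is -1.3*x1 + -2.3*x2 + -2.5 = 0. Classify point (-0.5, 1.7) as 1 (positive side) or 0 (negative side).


Compute -1.3 * -0.5 + -2.3 * 1.7 + -2.5
= 0.65 + -3.91 + -2.5
= -5.76
Since -5.76 < 0, the point is on the negative side.

0


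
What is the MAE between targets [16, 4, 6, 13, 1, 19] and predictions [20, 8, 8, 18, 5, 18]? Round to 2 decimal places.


Absolute errors: [4, 4, 2, 5, 4, 1]
Sum of absolute errors = 20
MAE = 20 / 6 = 3.33

3.33


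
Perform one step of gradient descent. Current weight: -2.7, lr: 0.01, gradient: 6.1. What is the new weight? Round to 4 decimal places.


w_new = w_old - lr * gradient
= -2.7 - 0.01 * 6.1
= -2.7 - (0.061)
= -2.7610

-2.7610


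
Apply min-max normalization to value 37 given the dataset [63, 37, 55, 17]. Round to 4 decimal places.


Min = 17, Max = 63
Range = 63 - 17 = 46
Scaled = (x - min) / (max - min)
= (37 - 17) / 46
= 20 / 46
= 0.4348

0.4348


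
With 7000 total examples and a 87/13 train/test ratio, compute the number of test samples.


Train samples = 7000 * 87% = 6090
Test samples = 7000 - 6090
= 910

910


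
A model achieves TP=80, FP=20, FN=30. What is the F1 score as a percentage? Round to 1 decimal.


Precision = TP / (TP + FP) = 80 / 100 = 0.8
Recall = TP / (TP + FN) = 80 / 110 = 0.7273
F1 = 2 * P * R / (P + R)
= 2 * 0.8 * 0.7273 / (0.8 + 0.7273)
= 1.1636 / 1.5273
= 0.7619
As percentage: 76.2%

76.2


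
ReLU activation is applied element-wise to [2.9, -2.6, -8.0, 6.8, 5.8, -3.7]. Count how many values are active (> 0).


ReLU(x) = max(0, x) for each element:
ReLU(2.9) = 2.9
ReLU(-2.6) = 0
ReLU(-8.0) = 0
ReLU(6.8) = 6.8
ReLU(5.8) = 5.8
ReLU(-3.7) = 0
Active neurons (>0): 3

3


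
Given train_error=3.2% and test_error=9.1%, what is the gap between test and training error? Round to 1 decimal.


Generalization gap = test_error - train_error
= 9.1 - 3.2
= 5.9%
A moderate gap.

5.9


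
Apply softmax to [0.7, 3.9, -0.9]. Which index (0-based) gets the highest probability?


Softmax is a monotonic transformation, so it preserves the argmax.
We need to find the index of the maximum logit.
Index 0: 0.7
Index 1: 3.9
Index 2: -0.9
Maximum logit = 3.9 at index 1

1


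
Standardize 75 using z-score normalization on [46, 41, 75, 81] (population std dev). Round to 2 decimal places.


Mean = (46 + 41 + 75 + 81) / 4 = 60.75
Variance = sum((x_i - mean)^2) / n = 305.1875
Std = sqrt(305.1875) = 17.4696
Z = (x - mean) / std
= (75 - 60.75) / 17.4696
= 14.25 / 17.4696
= 0.82

0.82


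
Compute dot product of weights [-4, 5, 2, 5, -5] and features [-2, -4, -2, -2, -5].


Element-wise products:
-4 * -2 = 8
5 * -4 = -20
2 * -2 = -4
5 * -2 = -10
-5 * -5 = 25
Sum = 8 + -20 + -4 + -10 + 25
= -1

-1


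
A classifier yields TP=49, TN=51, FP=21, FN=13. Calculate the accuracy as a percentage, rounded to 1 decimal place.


Accuracy = (TP + TN) / (TP + TN + FP + FN) * 100
= (49 + 51) / (49 + 51 + 21 + 13)
= 100 / 134
= 0.7463
= 74.6%

74.6


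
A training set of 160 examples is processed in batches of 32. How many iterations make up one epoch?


Iterations per epoch = dataset_size / batch_size
= 160 / 32
= 5

5


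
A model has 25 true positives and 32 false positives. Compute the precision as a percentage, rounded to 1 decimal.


Precision = TP / (TP + FP) * 100
= 25 / (25 + 32)
= 25 / 57
= 0.4386
= 43.9%

43.9


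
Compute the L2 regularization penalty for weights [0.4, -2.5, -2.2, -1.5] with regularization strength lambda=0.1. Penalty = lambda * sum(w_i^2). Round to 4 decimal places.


Squaring each weight:
0.4^2 = 0.16
(-2.5)^2 = 6.25
(-2.2)^2 = 4.84
(-1.5)^2 = 2.25
Sum of squares = 13.5
Penalty = 0.1 * 13.5 = 1.3500

1.3500


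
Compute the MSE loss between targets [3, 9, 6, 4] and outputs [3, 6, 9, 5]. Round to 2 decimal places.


Differences: [0, 3, -3, -1]
Squared errors: [0, 9, 9, 1]
Sum of squared errors = 19
MSE = 19 / 4 = 4.75

4.75


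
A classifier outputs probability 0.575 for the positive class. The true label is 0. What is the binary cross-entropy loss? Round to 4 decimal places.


For y=0: Loss = -log(1-p)
= -log(1 - 0.575)
= -log(0.425)
= -(-0.8557)
= 0.8557

0.8557


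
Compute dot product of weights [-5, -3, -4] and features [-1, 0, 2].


Element-wise products:
-5 * -1 = 5
-3 * 0 = 0
-4 * 2 = -8
Sum = 5 + 0 + -8
= -3

-3


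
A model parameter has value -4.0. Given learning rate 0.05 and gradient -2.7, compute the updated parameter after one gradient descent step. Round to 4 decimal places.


w_new = w_old - lr * gradient
= -4.0 - 0.05 * -2.7
= -4.0 - (-0.135)
= -3.8650

-3.8650


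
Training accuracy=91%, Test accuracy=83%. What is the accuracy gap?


Gap = train_accuracy - test_accuracy
= 91 - 83
= 8%
This moderate gap may indicate mild overfitting.

8


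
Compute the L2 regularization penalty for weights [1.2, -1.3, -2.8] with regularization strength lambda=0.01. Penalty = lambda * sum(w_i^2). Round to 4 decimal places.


Squaring each weight:
1.2^2 = 1.44
(-1.3)^2 = 1.69
(-2.8)^2 = 7.84
Sum of squares = 10.97
Penalty = 0.01 * 10.97 = 0.1097

0.1097


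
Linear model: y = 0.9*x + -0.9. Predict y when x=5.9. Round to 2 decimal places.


y = 0.9 * 5.9 + (-0.9)
= 5.31 + (-0.9)
= 4.41

4.41


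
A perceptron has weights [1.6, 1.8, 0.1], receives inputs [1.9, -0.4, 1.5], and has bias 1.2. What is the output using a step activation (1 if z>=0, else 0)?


z = w . x + b
= 1.6*1.9 + 1.8*-0.4 + 0.1*1.5 + 1.2
= 3.04 + -0.72 + 0.15 + 1.2
= 2.47 + 1.2
= 3.67
Since z = 3.67 >= 0, output = 1

1


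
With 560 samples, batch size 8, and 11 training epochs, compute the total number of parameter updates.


Iterations per epoch = 560 / 8 = 70
Total updates = iterations_per_epoch * epochs
= 70 * 11
= 770

770


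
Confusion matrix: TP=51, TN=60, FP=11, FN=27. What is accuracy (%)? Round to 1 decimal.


Accuracy = (TP + TN) / (TP + TN + FP + FN) * 100
= (51 + 60) / (51 + 60 + 11 + 27)
= 111 / 149
= 0.745
= 74.5%

74.5


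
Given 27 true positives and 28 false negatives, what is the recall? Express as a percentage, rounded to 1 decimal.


Recall = TP / (TP + FN) * 100
= 27 / (27 + 28)
= 27 / 55
= 0.4909
= 49.1%

49.1


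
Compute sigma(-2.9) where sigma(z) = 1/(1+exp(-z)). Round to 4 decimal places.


sigmoid(z) = 1 / (1 + exp(-z))
exp(-(-2.9)) = exp(2.9) = 18.1741
1 + 18.1741 = 19.1741
1 / 19.1741 = 0.0522

0.0522


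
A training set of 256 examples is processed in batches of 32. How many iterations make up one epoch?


Iterations per epoch = dataset_size / batch_size
= 256 / 32
= 8

8


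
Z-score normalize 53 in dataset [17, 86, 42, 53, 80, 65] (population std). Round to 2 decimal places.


Mean = (17 + 86 + 42 + 53 + 80 + 65) / 6 = 57.1667
Variance = sum((x_i - mean)^2) / n = 545.8056
Std = sqrt(545.8056) = 23.3625
Z = (x - mean) / std
= (53 - 57.1667) / 23.3625
= -4.1667 / 23.3625
= -0.18

-0.18


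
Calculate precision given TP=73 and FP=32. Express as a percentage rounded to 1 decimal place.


Precision = TP / (TP + FP) * 100
= 73 / (73 + 32)
= 73 / 105
= 0.6952
= 69.5%

69.5


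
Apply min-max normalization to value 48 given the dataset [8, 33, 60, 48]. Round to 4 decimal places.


Min = 8, Max = 60
Range = 60 - 8 = 52
Scaled = (x - min) / (max - min)
= (48 - 8) / 52
= 40 / 52
= 0.7692

0.7692


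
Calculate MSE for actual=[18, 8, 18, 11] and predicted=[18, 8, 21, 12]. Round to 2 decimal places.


Differences: [0, 0, -3, -1]
Squared errors: [0, 0, 9, 1]
Sum of squared errors = 10
MSE = 10 / 4 = 2.50

2.50


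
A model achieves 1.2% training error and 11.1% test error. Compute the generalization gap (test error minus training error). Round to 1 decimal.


Generalization gap = test_error - train_error
= 11.1 - 1.2
= 9.9%
A moderate gap.

9.9


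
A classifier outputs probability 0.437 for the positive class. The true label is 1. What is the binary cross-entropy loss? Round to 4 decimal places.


For y=1: Loss = -log(p)
= -log(0.437)
= -(-0.8278)
= 0.8278

0.8278


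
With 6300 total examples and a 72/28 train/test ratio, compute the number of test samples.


Train samples = 6300 * 72% = 4536
Test samples = 6300 - 4536
= 1764

1764


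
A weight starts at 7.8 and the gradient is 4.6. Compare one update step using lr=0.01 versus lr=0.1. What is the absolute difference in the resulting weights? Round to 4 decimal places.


With lr=0.01: w_new = 7.8 - 0.01 * 4.6 = 7.754
With lr=0.1: w_new = 7.8 - 0.1 * 4.6 = 7.34
Absolute difference = |7.754 - 7.34|
= 0.4140

0.4140


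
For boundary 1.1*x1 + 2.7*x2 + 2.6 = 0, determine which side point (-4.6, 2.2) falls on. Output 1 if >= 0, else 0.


Compute 1.1 * -4.6 + 2.7 * 2.2 + 2.6
= -5.06 + 5.94 + 2.6
= 3.48
Since 3.48 >= 0, the point is on the positive side.

1


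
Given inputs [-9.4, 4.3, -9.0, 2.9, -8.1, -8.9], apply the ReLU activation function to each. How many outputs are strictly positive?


ReLU(x) = max(0, x) for each element:
ReLU(-9.4) = 0
ReLU(4.3) = 4.3
ReLU(-9.0) = 0
ReLU(2.9) = 2.9
ReLU(-8.1) = 0
ReLU(-8.9) = 0
Active neurons (>0): 2

2


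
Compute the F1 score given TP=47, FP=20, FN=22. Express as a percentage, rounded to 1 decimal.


Precision = TP / (TP + FP) = 47 / 67 = 0.7015
Recall = TP / (TP + FN) = 47 / 69 = 0.6812
F1 = 2 * P * R / (P + R)
= 2 * 0.7015 * 0.6812 / (0.7015 + 0.6812)
= 0.9557 / 1.3827
= 0.6912
As percentage: 69.1%

69.1


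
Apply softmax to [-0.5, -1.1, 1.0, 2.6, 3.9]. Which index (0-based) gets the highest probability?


Softmax is a monotonic transformation, so it preserves the argmax.
We need to find the index of the maximum logit.
Index 0: -0.5
Index 1: -1.1
Index 2: 1.0
Index 3: 2.6
Index 4: 3.9
Maximum logit = 3.9 at index 4

4


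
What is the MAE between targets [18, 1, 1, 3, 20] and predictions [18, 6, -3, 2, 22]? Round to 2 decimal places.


Absolute errors: [0, 5, 4, 1, 2]
Sum of absolute errors = 12
MAE = 12 / 5 = 2.40

2.40


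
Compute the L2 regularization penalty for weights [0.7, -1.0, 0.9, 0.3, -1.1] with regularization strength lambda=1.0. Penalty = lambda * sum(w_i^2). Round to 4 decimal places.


Squaring each weight:
0.7^2 = 0.49
(-1.0)^2 = 1.0
0.9^2 = 0.81
0.3^2 = 0.09
(-1.1)^2 = 1.21
Sum of squares = 3.6
Penalty = 1.0 * 3.6 = 3.6000

3.6000


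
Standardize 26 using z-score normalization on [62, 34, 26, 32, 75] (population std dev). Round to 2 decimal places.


Mean = (62 + 34 + 26 + 32 + 75) / 5 = 45.8
Variance = sum((x_i - mean)^2) / n = 367.36
Std = sqrt(367.36) = 19.1666
Z = (x - mean) / std
= (26 - 45.8) / 19.1666
= -19.8 / 19.1666
= -1.03

-1.03


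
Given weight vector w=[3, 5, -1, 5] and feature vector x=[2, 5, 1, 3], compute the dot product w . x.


Element-wise products:
3 * 2 = 6
5 * 5 = 25
-1 * 1 = -1
5 * 3 = 15
Sum = 6 + 25 + -1 + 15
= 45

45


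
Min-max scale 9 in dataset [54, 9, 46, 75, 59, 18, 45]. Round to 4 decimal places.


Min = 9, Max = 75
Range = 75 - 9 = 66
Scaled = (x - min) / (max - min)
= (9 - 9) / 66
= 0 / 66
= 0.0000

0.0000


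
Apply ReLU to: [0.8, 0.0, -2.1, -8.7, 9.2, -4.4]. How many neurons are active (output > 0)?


ReLU(x) = max(0, x) for each element:
ReLU(0.8) = 0.8
ReLU(0.0) = 0
ReLU(-2.1) = 0
ReLU(-8.7) = 0
ReLU(9.2) = 9.2
ReLU(-4.4) = 0
Active neurons (>0): 2

2


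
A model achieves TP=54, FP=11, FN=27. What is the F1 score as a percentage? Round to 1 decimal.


Precision = TP / (TP + FP) = 54 / 65 = 0.8308
Recall = TP / (TP + FN) = 54 / 81 = 0.6667
F1 = 2 * P * R / (P + R)
= 2 * 0.8308 * 0.6667 / (0.8308 + 0.6667)
= 1.1077 / 1.4974
= 0.7397
As percentage: 74.0%

74.0


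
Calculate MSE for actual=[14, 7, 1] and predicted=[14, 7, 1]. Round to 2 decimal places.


Differences: [0, 0, 0]
Squared errors: [0, 0, 0]
Sum of squared errors = 0
MSE = 0 / 3 = 0.00

0.00


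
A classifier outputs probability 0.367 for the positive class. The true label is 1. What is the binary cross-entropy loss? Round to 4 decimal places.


For y=1: Loss = -log(p)
= -log(0.367)
= -(-1.0024)
= 1.0024

1.0024


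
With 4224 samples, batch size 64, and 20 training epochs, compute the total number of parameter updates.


Iterations per epoch = 4224 / 64 = 66
Total updates = iterations_per_epoch * epochs
= 66 * 20
= 1320

1320


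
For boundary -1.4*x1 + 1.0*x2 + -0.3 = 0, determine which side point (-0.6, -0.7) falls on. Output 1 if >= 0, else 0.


Compute -1.4 * -0.6 + 1.0 * -0.7 + -0.3
= 0.84 + -0.7 + -0.3
= -0.16
Since -0.16 < 0, the point is on the negative side.

0


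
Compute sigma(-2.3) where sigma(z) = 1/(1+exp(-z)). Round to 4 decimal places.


sigmoid(z) = 1 / (1 + exp(-z))
exp(-(-2.3)) = exp(2.3) = 9.9742
1 + 9.9742 = 10.9742
1 / 10.9742 = 0.0911

0.0911


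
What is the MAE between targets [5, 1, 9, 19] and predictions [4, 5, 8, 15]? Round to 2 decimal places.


Absolute errors: [1, 4, 1, 4]
Sum of absolute errors = 10
MAE = 10 / 4 = 2.50

2.50


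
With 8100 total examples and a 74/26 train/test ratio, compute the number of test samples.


Train samples = 8100 * 74% = 5994
Test samples = 8100 - 5994
= 2106

2106


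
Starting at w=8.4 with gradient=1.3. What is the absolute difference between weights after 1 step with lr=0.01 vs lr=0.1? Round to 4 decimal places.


With lr=0.01: w_new = 8.4 - 0.01 * 1.3 = 8.387
With lr=0.1: w_new = 8.4 - 0.1 * 1.3 = 8.27
Absolute difference = |8.387 - 8.27|
= 0.1170

0.1170


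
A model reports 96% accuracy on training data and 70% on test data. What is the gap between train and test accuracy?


Gap = train_accuracy - test_accuracy
= 96 - 70
= 26%
This large gap strongly indicates overfitting.

26


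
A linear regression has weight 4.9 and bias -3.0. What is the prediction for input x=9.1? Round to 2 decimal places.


y = 4.9 * 9.1 + (-3.0)
= 44.59 + (-3.0)
= 41.59

41.59


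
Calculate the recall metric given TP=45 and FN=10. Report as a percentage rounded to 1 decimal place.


Recall = TP / (TP + FN) * 100
= 45 / (45 + 10)
= 45 / 55
= 0.8182
= 81.8%

81.8


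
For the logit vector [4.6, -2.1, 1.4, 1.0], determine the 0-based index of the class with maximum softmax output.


Softmax is a monotonic transformation, so it preserves the argmax.
We need to find the index of the maximum logit.
Index 0: 4.6
Index 1: -2.1
Index 2: 1.4
Index 3: 1.0
Maximum logit = 4.6 at index 0

0


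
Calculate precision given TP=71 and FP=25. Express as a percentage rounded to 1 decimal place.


Precision = TP / (TP + FP) * 100
= 71 / (71 + 25)
= 71 / 96
= 0.7396
= 74.0%

74.0


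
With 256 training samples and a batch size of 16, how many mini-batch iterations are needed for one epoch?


Iterations per epoch = dataset_size / batch_size
= 256 / 16
= 16

16


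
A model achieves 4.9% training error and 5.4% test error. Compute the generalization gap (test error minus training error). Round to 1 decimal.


Generalization gap = test_error - train_error
= 5.4 - 4.9
= 0.5%
A small gap suggests good generalization.

0.5


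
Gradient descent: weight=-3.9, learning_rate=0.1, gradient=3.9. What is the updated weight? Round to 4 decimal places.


w_new = w_old - lr * gradient
= -3.9 - 0.1 * 3.9
= -3.9 - (0.39)
= -4.2900

-4.2900


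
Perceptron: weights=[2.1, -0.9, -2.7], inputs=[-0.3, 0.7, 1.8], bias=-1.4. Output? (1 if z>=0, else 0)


z = w . x + b
= 2.1*-0.3 + -0.9*0.7 + -2.7*1.8 + -1.4
= -0.63 + -0.63 + -4.86 + -1.4
= -6.12 + -1.4
= -7.52
Since z = -7.52 < 0, output = 0

0


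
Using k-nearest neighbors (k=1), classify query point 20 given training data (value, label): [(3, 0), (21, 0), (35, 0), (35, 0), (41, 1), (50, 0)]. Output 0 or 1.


Distances from query 20:
Point 21 (class 0): distance = 1
K=1 nearest neighbors: classes = [0]
Votes for class 1: 0 / 1
Majority vote => class 0

0


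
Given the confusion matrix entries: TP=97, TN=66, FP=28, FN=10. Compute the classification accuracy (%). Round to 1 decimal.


Accuracy = (TP + TN) / (TP + TN + FP + FN) * 100
= (97 + 66) / (97 + 66 + 28 + 10)
= 163 / 201
= 0.8109
= 81.1%

81.1


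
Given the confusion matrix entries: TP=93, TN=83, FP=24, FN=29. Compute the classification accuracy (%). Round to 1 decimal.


Accuracy = (TP + TN) / (TP + TN + FP + FN) * 100
= (93 + 83) / (93 + 83 + 24 + 29)
= 176 / 229
= 0.7686
= 76.9%

76.9


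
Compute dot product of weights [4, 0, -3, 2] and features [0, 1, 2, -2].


Element-wise products:
4 * 0 = 0
0 * 1 = 0
-3 * 2 = -6
2 * -2 = -4
Sum = 0 + 0 + -6 + -4
= -10

-10


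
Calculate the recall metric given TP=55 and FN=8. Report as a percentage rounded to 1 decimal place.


Recall = TP / (TP + FN) * 100
= 55 / (55 + 8)
= 55 / 63
= 0.873
= 87.3%

87.3


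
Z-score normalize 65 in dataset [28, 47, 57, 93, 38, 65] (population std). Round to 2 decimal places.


Mean = (28 + 47 + 57 + 93 + 38 + 65) / 6 = 54.6667
Variance = sum((x_i - mean)^2) / n = 438.2222
Std = sqrt(438.2222) = 20.9338
Z = (x - mean) / std
= (65 - 54.6667) / 20.9338
= 10.3333 / 20.9338
= 0.49

0.49


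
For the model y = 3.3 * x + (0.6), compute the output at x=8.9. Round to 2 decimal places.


y = 3.3 * 8.9 + (0.6)
= 29.37 + (0.6)
= 29.97

29.97


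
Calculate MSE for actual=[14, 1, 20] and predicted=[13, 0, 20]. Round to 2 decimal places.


Differences: [1, 1, 0]
Squared errors: [1, 1, 0]
Sum of squared errors = 2
MSE = 2 / 3 = 0.67

0.67


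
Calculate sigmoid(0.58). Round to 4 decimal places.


sigmoid(z) = 1 / (1 + exp(-z))
exp(-(0.58)) = exp(-0.58) = 0.5599
1 + 0.5599 = 1.5599
1 / 1.5599 = 0.6411

0.6411


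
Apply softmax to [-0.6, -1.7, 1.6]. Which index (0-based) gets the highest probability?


Softmax is a monotonic transformation, so it preserves the argmax.
We need to find the index of the maximum logit.
Index 0: -0.6
Index 1: -1.7
Index 2: 1.6
Maximum logit = 1.6 at index 2

2


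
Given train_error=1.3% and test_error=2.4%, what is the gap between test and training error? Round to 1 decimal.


Generalization gap = test_error - train_error
= 2.4 - 1.3
= 1.1%
A small gap suggests good generalization.

1.1


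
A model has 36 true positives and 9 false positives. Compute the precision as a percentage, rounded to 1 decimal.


Precision = TP / (TP + FP) * 100
= 36 / (36 + 9)
= 36 / 45
= 0.8
= 80.0%

80.0


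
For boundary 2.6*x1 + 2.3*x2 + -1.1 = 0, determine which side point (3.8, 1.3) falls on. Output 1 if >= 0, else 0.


Compute 2.6 * 3.8 + 2.3 * 1.3 + -1.1
= 9.88 + 2.99 + -1.1
= 11.77
Since 11.77 >= 0, the point is on the positive side.

1


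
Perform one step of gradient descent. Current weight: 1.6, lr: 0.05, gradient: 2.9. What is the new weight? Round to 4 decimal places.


w_new = w_old - lr * gradient
= 1.6 - 0.05 * 2.9
= 1.6 - (0.145)
= 1.4550

1.4550


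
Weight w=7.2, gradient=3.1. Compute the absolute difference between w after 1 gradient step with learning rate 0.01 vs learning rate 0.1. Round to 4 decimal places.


With lr=0.01: w_new = 7.2 - 0.01 * 3.1 = 7.169
With lr=0.1: w_new = 7.2 - 0.1 * 3.1 = 6.89
Absolute difference = |7.169 - 6.89|
= 0.2790

0.2790


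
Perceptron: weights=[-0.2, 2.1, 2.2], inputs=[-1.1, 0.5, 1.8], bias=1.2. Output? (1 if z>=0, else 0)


z = w . x + b
= -0.2*-1.1 + 2.1*0.5 + 2.2*1.8 + 1.2
= 0.22 + 1.05 + 3.96 + 1.2
= 5.23 + 1.2
= 6.43
Since z = 6.43 >= 0, output = 1

1


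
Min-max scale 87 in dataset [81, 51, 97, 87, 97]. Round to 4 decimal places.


Min = 51, Max = 97
Range = 97 - 51 = 46
Scaled = (x - min) / (max - min)
= (87 - 51) / 46
= 36 / 46
= 0.7826

0.7826


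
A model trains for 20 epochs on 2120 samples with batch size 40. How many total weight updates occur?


Iterations per epoch = 2120 / 40 = 53
Total updates = iterations_per_epoch * epochs
= 53 * 20
= 1060

1060


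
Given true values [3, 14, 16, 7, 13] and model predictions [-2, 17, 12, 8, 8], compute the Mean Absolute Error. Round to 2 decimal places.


Absolute errors: [5, 3, 4, 1, 5]
Sum of absolute errors = 18
MAE = 18 / 5 = 3.60

3.60
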